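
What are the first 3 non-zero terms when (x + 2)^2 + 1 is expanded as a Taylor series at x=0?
x^2 + 4·x + 5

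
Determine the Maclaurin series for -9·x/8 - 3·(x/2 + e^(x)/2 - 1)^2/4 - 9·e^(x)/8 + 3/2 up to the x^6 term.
-13·x^6/640 - 11·x^5/160 - 13·x^4/64 - x^3/2 - 9·x^2/8 - 3·x/2 + 3/16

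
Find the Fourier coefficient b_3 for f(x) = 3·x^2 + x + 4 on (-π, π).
b_3 = (1/π) ∫_{-π}^{π} f(x)·sin(3x) dx.
Evaluate the integral (use parity and integration by parts as needed): b_3 = 2/3.

Final answer: 2/3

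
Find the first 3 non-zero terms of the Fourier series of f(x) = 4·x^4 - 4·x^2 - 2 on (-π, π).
(208 - 32·π^2)·cos(x) + (-16 + 8·π^2)·cos(2·x) - 4·π^2/3 - 2 + 4·π^4/5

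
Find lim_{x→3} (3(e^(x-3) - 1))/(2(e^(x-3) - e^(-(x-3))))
Both numerator and denominator → 0 as x → 3; this is a 0/0 indeterminate form.
Expand each to leading order near x = 3: numerator ~ 3·(x - 3), denominator ~ 4·(x - 3).
The limit of the ratio is 3/4.

Final answer: 3/4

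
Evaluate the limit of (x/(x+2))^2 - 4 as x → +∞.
As x → +∞: x/(x+2) = 1/(1 + 2/x) → 1, and the 2nd power of a limit-1 base also → 1; with the additive constant, 1 - 4 = -3.
Limit = -3.

Final answer: -3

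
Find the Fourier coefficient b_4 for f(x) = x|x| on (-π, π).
b_4 = (1/π) ∫_{-π}^{π} f(x)·sin(4x) dx.
Evaluate the integral (use parity and integration by parts as needed): b_4 = -π/2.

Final answer: -π/2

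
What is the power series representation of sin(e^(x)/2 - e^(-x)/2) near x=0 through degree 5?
-x^5/15 + x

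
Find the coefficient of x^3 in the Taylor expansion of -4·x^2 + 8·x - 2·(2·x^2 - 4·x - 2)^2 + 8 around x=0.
Expand to order 3: -4·x^2 + 8·x - 2·(2·x^2 - 4·x - 2)^2 + 8 = 32·x^3 - 20·x^2 - 24·x + O(x^4).
The coefficient of x^3 is 32.

Final answer: 32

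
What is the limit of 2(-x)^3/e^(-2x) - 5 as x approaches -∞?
The quotient is an ∞/∞ indeterminate form as x → -∞.
Compare growth rates of the dominant terms (exponentials ≫ polynomials ≫ logarithms), or apply L'Hôpital's rule; the quotient → 0.
Adding the constant: 0 - 5 = -5. Limit = -5.

Final answer: -5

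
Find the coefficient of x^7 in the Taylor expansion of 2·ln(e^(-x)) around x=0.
Expand to order 7: 2·ln(e^(-x)) = -2·x + O(x^8).
The coefficient of x^7 is 0.

Final answer: 0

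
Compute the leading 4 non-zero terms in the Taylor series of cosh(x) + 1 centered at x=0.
x^6/720 + x^4/24 + x^2/2 + 2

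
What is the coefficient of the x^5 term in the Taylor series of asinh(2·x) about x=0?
Expand to order 5: asinh(2·x) = 12·x^5/5 - 4·x^3/3 + 2·x + O(x^6).
The coefficient of x^5 is 12/5.

Final answer: 12/5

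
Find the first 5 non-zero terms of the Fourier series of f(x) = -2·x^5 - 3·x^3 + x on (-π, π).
(-442 - 4·π^4 + 74·π^2)·sin(x) + (-7·π^2 + 19/2 + 2·π^4)·sin(2·x) + (-4·π^4/3 + 2/81 + 26·π^2/27)·sin(3·x) + (-19/32 + π^2/4 + π^4)·sin(4·x) + (-4·π^4/5 - 14·π^2/25 + 334/625)·sin(5·x)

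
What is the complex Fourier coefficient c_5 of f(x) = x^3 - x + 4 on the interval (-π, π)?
Compute the real Fourier coefficients first: a_5 = 0, b_5 = -62/125 + 2·π^2/5.
Then c_5 = (a_5 − i·b_5)/2 = -i·π^2/5 + 31·i/125.

Final answer: -i·π^2/5 + 31·i/125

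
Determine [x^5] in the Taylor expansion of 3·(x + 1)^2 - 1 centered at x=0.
Expand to order 5: 3·(x + 1)^2 - 1 = 3·x^2 + 6·x + 2 + O(x^6).
The coefficient of x^5 is 0.

Final answer: 0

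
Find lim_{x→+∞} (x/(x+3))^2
As x → +∞: x/(x+3) = 1/(1 + 3/x) → 1, and the 2nd power of a limit-1 base also → 1.
Limit = 1.

Final answer: 1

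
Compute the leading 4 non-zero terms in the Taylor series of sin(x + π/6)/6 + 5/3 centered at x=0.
-√(3)·x^3/72 - x^2/24 + √(3)·x/12 + 7/4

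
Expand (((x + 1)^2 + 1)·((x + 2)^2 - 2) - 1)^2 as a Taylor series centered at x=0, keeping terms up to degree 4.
294·x^4 + 324·x^3 + 216·x^2 + 72·x + 9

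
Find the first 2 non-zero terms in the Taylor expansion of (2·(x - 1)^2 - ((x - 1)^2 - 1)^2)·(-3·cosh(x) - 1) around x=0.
16·x - 8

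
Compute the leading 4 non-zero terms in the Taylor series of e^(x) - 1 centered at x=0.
x^4/24 + x^3/6 + x^2/2 + x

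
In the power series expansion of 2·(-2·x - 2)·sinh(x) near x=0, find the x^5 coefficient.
Expand to order 5: 2·(-2·x - 2)·sinh(x) = -x^5/30 - 2·x^4/3 - 2·x^3/3 - 4·x^2 - 4·x + O(x^6).
The coefficient of x^5 is -1/30.

Final answer: -1/30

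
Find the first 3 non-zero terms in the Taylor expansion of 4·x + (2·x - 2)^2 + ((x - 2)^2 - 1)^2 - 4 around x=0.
26·x^2 - 28·x + 9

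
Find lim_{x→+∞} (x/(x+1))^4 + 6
As x → +∞: x/(x+1) = 1/(1 + 1/x) → 1, and the 4th power of a limit-1 base also → 1; with the additive constant, 1 + 6 = 7.
Limit = 7.

Final answer: 7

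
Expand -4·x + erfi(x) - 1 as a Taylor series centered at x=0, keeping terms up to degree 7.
x^7/(21·√(π)) + x^5/(5·√(π)) + 2·x^3/(3·√(π)) + x·(-4 + 2/√(π)) - 1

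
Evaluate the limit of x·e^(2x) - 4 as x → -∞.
The product is a 0·∞ indeterminate form at x → -∞.
Rewrite the product as x / e^(-2x) (an ∞/∞ form) and apply L'Hôpital, or use the standard hierarchy e^(2|x|) ≫ |x| as x → -∞.
The indeterminate product → 0, so the limit = -4.

Final answer: -4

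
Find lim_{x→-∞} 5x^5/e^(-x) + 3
The quotient is an ∞/∞ indeterminate form as x → -∞.
Compare growth rates of the dominant terms (exponentials ≫ polynomials ≫ logarithms), or apply L'Hôpital's rule; the quotient → 0.
Adding the constant: 0 + 3 = 3. Limit = 3.

Final answer: 3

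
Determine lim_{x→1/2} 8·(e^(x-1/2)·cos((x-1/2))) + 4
Direct substitution at x = 1/2 gives 12.

Final answer: 12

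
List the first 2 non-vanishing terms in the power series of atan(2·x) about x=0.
-8·x^3/3 + 2·x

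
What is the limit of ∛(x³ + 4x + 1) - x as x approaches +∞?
This is an ∞ − ∞ indeterminate form.
Multiply by (A² + AB + B²)/(A² + AB + B²) where A = ∛(x³+4x + 1), B = x to use A³ − B³ = (A−B)(A²+AB+B²); the x³ terms cancel, leaving (4x + 1)/(A²+AB+B²) with denominator ~ 3x², so the limit is 0.
Limit = 0.

Final answer: 0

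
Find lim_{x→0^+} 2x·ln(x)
This is a 0·∞ indeterminate form at x → 0⁺.
Rewrite the product as 2·ln(x) / x^(-1) and apply L'Hôpital, or use the standard hierarchy x^(-1) ≫ |ln x| as x → 0⁺.
The indeterminate product → 0, so the limit = 0.

Final answer: 0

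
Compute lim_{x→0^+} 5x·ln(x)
This is a 0·∞ indeterminate form at x → 0⁺.
Rewrite the product as 5·ln(x) / x^(-1) and apply L'Hôpital, or use the standard hierarchy x^(-1) ≫ |ln x| as x → 0⁺.
The indeterminate product → 0, so the limit = 0.

Final answer: 0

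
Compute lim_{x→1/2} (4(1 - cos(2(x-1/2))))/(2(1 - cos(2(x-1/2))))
Both numerator and denominator → 0 as x → 1/2; this is a 0/0 indeterminate form.
Expand each to leading order near x = 1/2: numerator ~ 8·(x - 1/2)^2, denominator ~ 4·(x - 1/2)^2.
The limit of the ratio is 2.

Final answer: 2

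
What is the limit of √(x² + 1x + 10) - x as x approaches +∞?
This is an ∞ − ∞ indeterminate form.
Multiply and divide by the conjugate √(x²+1x + 10) + x; the x² terms cancel, leaving (1x + 10)/(√(x²+1x + 10)+x) → 1/2.
Limit = 1/2.

Final answer: 1/2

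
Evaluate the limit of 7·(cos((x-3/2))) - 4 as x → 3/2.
Direct substitution at x = 3/2 gives 3.

Final answer: 3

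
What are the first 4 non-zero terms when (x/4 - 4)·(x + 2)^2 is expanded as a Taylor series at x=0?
x^3/4 - 3·x^2 - 15·x - 16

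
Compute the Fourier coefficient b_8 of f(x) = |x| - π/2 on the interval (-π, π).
b_8 = (1/π) ∫_{-π}^{π} f(x)·sin(8x) dx.
Evaluate the integral (use parity and integration by parts as needed): b_8 = 0.

Final answer: 0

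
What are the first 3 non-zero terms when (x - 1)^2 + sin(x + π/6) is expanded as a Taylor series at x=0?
3·x^2/4 + x·(-2 + √(3)/2) + 3/2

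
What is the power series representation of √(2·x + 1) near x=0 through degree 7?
33·x^7/16 - 21·x^6/16 + 7·x^5/8 - 5·x^4/8 + x^3/2 - x^2/2 + x + 1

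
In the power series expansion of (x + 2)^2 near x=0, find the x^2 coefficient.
Expand to order 2: (x + 2)^2 = x^2 + 4·x + 4 + O(x^3).
The coefficient of x^2 is 1.

Final answer: 1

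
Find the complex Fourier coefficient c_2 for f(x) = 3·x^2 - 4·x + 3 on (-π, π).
Compute the real Fourier coefficients first: a_2 = 3, b_2 = 4.
Then c_2 = (a_2 − i·b_2)/2 = 3/2 - 2·i.

Final answer: 3/2 - 2·i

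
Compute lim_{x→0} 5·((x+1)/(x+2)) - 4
Direct substitution at x = 0 gives -3/2.

Final answer: -3/2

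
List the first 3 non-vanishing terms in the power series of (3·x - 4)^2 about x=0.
9·x^2 - 24·x + 16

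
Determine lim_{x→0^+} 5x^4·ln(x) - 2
The product is a 0·∞ indeterminate form at x → 0⁺.
Rewrite the product as 5·ln(x) / x^(-4) and apply L'Hôpital, or use the standard hierarchy x^(-4) ≫ |ln x| as x → 0⁺.
The indeterminate product → 0, so the limit = -2.

Final answer: -2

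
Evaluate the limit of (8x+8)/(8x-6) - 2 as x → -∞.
Evaluate the dominant behaviour as x → -∞; each term tends to a finite value or vanishes.
Limit = -1.

Final answer: -1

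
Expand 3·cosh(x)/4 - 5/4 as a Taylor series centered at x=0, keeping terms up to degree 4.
x^4/32 + 3·x^2/8 - 1/2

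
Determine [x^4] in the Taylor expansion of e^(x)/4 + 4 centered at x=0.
Expand to order 4: e^(x)/4 + 4 = x^4/96 + x^3/24 + x^2/8 + x/4 + 17/4 + O(x^5).
The coefficient of x^4 is 1/96.

Final answer: 1/96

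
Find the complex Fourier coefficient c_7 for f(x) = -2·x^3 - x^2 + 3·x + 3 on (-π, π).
Compute the real Fourier coefficients first: a_7 = 4/49, b_7 = 318/343 - 4·π^2/7.
Then c_7 = (a_7 − i·b_7)/2 = 2/49 - 159·i/343 + 2·i·π^2/7.

Final answer: 2/49 - 159·i/343 + 2·i·π^2/7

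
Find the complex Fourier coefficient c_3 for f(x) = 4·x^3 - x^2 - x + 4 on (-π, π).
Compute the real Fourier coefficients first: a_3 = 4/9, b_3 = -22/9 + 8·π^2/3.
Then c_3 = (a_3 − i·b_3)/2 = 2/9 - 4·i·π^2/3 + 11·i/9.

Final answer: 2/9 - 4·i·π^2/3 + 11·i/9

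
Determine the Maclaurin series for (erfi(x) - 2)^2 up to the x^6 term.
56·x^6/(45·π) - 4·x^5/(5·√(π)) + 8·x^4/(3·π) - 8·x^3/(3·√(π)) + 4·x^2/π - 8·x/√(π) + 4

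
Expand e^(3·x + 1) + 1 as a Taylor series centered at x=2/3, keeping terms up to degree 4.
1 + e^(3) + 3·e^(3)·(x - 2/3) + 9·e^(3)·(x - 2/3)^2/2 + 9·e^(3)·(x - 2/3)^3/2 + 27·e^(3)·(x - 2/3)^4/8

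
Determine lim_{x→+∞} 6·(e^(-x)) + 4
Evaluate the dominant behaviour as x → +∞; each term tends to a finite value or vanishes.
Limit = 4.

Final answer: 4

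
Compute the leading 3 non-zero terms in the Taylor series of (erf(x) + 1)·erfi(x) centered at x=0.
2·x^3/(3·√(π)) + 4·x^2/π + 2·x/√(π)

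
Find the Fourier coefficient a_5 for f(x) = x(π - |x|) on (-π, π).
a_5 = (1/π) ∫_{-π}^{π} f(x)·cos(5x) dx.
Evaluate the integral (use parity and integration by parts as needed): a_5 = 0.

Final answer: 0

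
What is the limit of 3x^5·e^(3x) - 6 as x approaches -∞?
The product is a 0·∞ indeterminate form at x → -∞.
Rewrite the product as 3x^5 / e^(-3x) (an ∞/∞ form) and apply L'Hôpital, or use the standard hierarchy e^(3|x|) ≫ |x^5| as x → -∞.
The indeterminate product → 0, so the limit = -6.

Final answer: -6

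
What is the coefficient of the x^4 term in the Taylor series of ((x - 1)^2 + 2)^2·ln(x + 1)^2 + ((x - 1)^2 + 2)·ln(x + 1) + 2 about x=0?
Expand to order 4: ((x - 1)^2 + 2)^2·ln(x + 1)^2 + ((x - 1)^2 + 2)·ln(x + 1) + 2 = 85·x^4/3 - 18·x^3 + 11·x^2/2 + 3·x + 2 + O(x^5).
The coefficient of x^4 is 85/3.

Final answer: 85/3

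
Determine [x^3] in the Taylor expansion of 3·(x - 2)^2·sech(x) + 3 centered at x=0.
Expand to order 3: 3·(x - 2)^2·sech(x) + 3 = 6·x^3 - 3·x^2 - 12·x + 15 + O(x^4).
The coefficient of x^3 is 6.

Final answer: 6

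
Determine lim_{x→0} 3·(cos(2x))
Direct substitution at x = 0 gives 3.

Final answer: 3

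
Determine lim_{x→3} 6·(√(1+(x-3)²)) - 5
Direct substitution at x = 3 gives 1.

Final answer: 1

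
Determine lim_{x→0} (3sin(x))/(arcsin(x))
Both numerator and denominator → 0 as x → 0; this is a 0/0 indeterminate form.
Expand each to leading order near x = 0: numerator ~ 3·x, denominator ~ x.
The limit of the ratio is 3.

Final answer: 3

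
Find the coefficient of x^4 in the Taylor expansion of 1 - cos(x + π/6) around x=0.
Expand to order 4: 1 - cos(x + π/6) = -√(3)·x^4/48 - x^3/12 + √(3)·x^2/4 + x/2 - √(3)/2 + 1 + O(x^5).
The coefficient of x^4 is -√(3)/48.

Final answer: -√(3)/48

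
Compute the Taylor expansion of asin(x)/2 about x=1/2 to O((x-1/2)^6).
π/12 + √(3)·(x - 1/2)/3 + √(3)·(x - 1/2)^2/9 + 4·√(3)·(x - 1/2)^3/27 + 14·√(3)·(x - 1/2)^4/81 + 304·√(3)·(x - 1/2)^5/1215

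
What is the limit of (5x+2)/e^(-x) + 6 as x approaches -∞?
The quotient is an ∞/∞ indeterminate form as x → -∞.
Compare growth rates of the dominant terms (exponentials ≫ polynomials ≫ logarithms), or apply L'Hôpital's rule; the quotient → 0.
Adding the constant: 0 + 6 = 6. Limit = 6.

Final answer: 6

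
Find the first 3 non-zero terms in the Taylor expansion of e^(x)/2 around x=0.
x^2/4 + x/2 + 1/2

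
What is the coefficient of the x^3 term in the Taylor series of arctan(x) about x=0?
Expand to order 3: arctan(x) = -x^3/3 + x + O(x^4).
The coefficient of x^3 is -1/3.

Final answer: -1/3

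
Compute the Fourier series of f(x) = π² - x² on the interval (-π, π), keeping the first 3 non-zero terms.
4·cos(x) - cos(2·x) + 2·π^2/3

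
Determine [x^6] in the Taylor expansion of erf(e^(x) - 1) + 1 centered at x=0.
1/(360·√(π))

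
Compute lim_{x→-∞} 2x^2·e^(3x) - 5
The product is a 0·∞ indeterminate form at x → -∞.
Rewrite the product as 2x^2 / e^(-3x) (an ∞/∞ form) and apply L'Hôpital, or use the standard hierarchy e^(3|x|) ≫ |x^2| as x → -∞.
The indeterminate product → 0, so the limit = -5.

Final answer: -5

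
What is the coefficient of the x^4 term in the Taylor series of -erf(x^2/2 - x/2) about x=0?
Expand to order 4: -erf(x^2/2 - x/2) = x^4/(4·√(π)) - x^3/(12·√(π)) - x^2/√(π) + x/√(π) + O(x^5).
The coefficient of x^4 is 1/(4·√(π)).

Final answer: 1/(4·√(π))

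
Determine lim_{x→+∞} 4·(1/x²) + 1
Evaluate the dominant behaviour as x → +∞; each term tends to a finite value or vanishes.
Limit = 1.

Final answer: 1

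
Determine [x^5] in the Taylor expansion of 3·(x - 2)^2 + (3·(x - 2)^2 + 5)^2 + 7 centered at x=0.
Expand to order 5: 3·(x - 2)^2 + (3·(x - 2)^2 + 5)^2 + 7 = 9·x^4 - 72·x^3 + 249·x^2 - 420·x + 308 + O(x^6).
The coefficient of x^5 is 0.

Final answer: 0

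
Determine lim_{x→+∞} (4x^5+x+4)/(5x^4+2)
This is an ∞/∞ indeterminate form as x → +∞.
Divide numerator and denominator by x^5 and let the lower-order terms vanish; the numerator's degree 5 exceeds the denominator's degree 4, so the quotient diverges.
Limit = ∞.

Final answer: ∞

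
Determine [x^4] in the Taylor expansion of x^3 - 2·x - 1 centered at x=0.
Expand to order 4: x^3 - 2·x - 1 = x^3 - 2·x - 1 + O(x^5).
The coefficient of x^4 is 0.

Final answer: 0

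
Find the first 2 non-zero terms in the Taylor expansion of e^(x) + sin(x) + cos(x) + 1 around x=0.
2·x + 3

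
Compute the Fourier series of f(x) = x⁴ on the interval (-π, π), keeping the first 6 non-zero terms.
(48 - 8·π^2)·cos(x) + (-3 + 2·π^2)·cos(2·x) + (16/27 - 8·π^2/9)·cos(3·x) + (-3/16 + π^2/2)·cos(4·x) + (48/625 - 8·π^2/25)·cos(5·x) + π^4/5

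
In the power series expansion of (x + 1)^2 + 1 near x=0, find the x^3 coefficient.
Expand to order 3: (x + 1)^2 + 1 = x^2 + 2·x + 2 + O(x^4).
The coefficient of x^3 is 0.

Final answer: 0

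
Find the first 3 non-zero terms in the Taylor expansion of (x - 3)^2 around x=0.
x^2 - 6·x + 9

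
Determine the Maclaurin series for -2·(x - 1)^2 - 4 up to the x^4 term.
-2·x^2 + 4·x - 6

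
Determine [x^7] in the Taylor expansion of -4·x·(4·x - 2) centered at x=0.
Expand to order 7: -4·x·(4·x - 2) = -16·x^2 + 8·x + O(x^8).
The coefficient of x^7 is 0.

Final answer: 0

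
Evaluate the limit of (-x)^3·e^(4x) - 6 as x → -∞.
The product is a 0·∞ indeterminate form at x → -∞.
Rewrite the product as (-x)^3 / e^(-4x) (an ∞/∞ form) and apply L'Hôpital, or use the standard hierarchy e^(4|x|) ≫ |(-x)^3| as x → -∞.
The indeterminate product → 0, so the limit = -6.

Final answer: -6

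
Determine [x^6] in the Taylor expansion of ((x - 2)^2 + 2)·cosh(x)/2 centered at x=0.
Expand to order 6: ((x - 2)^2 + 2)·cosh(x)/2 = x^6/40 - x^5/12 + 3·x^4/8 - x^3 + 2·x^2 - 2·x + 3 + O(x^7).
The coefficient of x^6 is 1/40.

Final answer: 1/40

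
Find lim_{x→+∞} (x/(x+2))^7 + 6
As x → +∞: x/(x+2) = 1/(1 + 2/x) → 1, and the 7th power of a limit-1 base also → 1; with the additive constant, 1 + 6 = 7.
Limit = 7.

Final answer: 7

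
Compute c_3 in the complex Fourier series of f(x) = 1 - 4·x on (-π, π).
Compute the real Fourier coefficients first: a_3 = 0, b_3 = -8/3.
Then c_3 = (a_3 − i·b_3)/2 = 4·i/3.

Final answer: 4·i/3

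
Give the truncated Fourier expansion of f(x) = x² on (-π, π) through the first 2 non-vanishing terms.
-4·cos(x) + π^2/3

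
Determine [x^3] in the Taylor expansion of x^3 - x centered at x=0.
Expand to order 3: x^3 - x = x^3 - x + O(x^4).
The coefficient of x^3 is 1.

Final answer: 1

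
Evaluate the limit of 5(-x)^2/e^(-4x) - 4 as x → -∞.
The quotient is an ∞/∞ indeterminate form as x → -∞.
Compare growth rates of the dominant terms (exponentials ≫ polynomials ≫ logarithms), or apply L'Hôpital's rule; the quotient → 0.
Adding the constant: 0 - 4 = -4. Limit = -4.

Final answer: -4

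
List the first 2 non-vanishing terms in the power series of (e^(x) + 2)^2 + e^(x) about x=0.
7·x + 10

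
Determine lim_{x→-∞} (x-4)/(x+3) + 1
Evaluate the dominant behaviour as x → -∞; each term tends to a finite value or vanishes.
Limit = 2.

Final answer: 2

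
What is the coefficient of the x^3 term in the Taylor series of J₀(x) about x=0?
Expand to order 3: J₀(x) = 1 - x^2/4 + O(x^4).
The coefficient of x^3 is 0.

Final answer: 0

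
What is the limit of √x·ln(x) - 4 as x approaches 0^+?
The product is a 0·∞ indeterminate form at x → 0⁺.
Rewrite the product as ln(x) / x^(-1/2) and apply L'Hôpital, or use the standard hierarchy x^(-1/2) ≫ |ln x| as x → 0⁺.
The indeterminate product → 0, so the limit = -4.

Final answer: -4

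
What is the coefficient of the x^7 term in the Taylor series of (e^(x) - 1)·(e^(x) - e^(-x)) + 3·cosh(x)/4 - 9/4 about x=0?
Expand to order 7: (e^(x) - 1)·(e^(x) - e^(-x)) + 3·cosh(x)/4 - 9/4 = x^7/40 + 259·x^6/2880 + x^5/4 + 67·x^4/96 + x^3 + 19·x^2/8 - 3/2 + O(x^8).
The coefficient of x^7 is 1/40.

Final answer: 1/40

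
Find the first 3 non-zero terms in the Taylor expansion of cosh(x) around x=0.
x^4/24 + x^2/2 + 1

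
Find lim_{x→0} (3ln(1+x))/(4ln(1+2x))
Both numerator and denominator → 0 as x → 0; this is a 0/0 indeterminate form.
Expand each to leading order near x = 0: numerator ~ 3·x, denominator ~ 8·x.
The limit of the ratio is 3/8.

Final answer: 3/8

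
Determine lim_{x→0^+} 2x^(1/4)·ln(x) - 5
The product is a 0·∞ indeterminate form at x → 0⁺.
Rewrite the product as 2·ln(x) / x^(-1/4) and apply L'Hôpital, or use the standard hierarchy x^(-1/4) ≫ |ln x| as x → 0⁺.
The indeterminate product → 0, so the limit = -5.

Final answer: -5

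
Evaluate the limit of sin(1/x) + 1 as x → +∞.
Evaluate the dominant behaviour as x → +∞; each term tends to a finite value or vanishes.
Limit = 1.

Final answer: 1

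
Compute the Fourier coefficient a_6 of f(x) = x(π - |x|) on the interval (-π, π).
a_6 = (1/π) ∫_{-π}^{π} f(x)·cos(6x) dx.
Evaluate the integral (use parity and integration by parts as needed): a_6 = 0.

Final answer: 0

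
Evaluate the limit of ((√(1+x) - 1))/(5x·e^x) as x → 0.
Both numerator and denominator → 0 as x → 0; this is a 0/0 indeterminate form.
Expand each to leading order near x = 0: numerator ~ x/2, denominator ~ 5·x.
The limit of the ratio is 1/10.

Final answer: 1/10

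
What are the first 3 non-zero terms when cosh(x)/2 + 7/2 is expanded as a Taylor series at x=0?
x^4/48 + x^2/4 + 4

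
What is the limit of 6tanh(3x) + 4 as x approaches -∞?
Evaluate the dominant behaviour as x → -∞; each term tends to a finite value or vanishes.
Limit = -2.

Final answer: -2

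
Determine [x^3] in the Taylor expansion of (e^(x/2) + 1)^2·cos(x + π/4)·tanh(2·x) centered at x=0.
Expand to order 3: (e^(x/2) + 1)^2·cos(x + π/4)·tanh(2·x) = -103·√(2)·x^3/12 - 2·√(2)·x^2 + 4·√(2)·x + O(x^4).
The coefficient of x^3 is -103·√(2)/12.

Final answer: -103·√(2)/12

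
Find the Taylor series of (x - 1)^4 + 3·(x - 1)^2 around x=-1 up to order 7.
28 - 44·(x + 1) + 27·(x + 1)^2 - 8·(x + 1)^3 + (x + 1)^4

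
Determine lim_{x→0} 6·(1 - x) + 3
Direct substitution at x = 0 gives 9.

Final answer: 9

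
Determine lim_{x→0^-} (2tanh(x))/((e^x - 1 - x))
Both numerator and denominator → 0 as x → 0^-; this is a 0/0 indeterminate form.
Expand each to leading order near x = 0: numerator ~ 2·x, denominator ~ x^2/2.
The limit of the ratio is -∞.

Final answer: -∞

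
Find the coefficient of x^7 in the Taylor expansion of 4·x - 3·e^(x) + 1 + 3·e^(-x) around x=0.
Expand to order 7: 4·x - 3·e^(x) + 1 + 3·e^(-x) = -x^7/840 - x^5/20 - x^3 - 2·x + 1 + O(x^8).
The coefficient of x^7 is -1/840.

Final answer: -1/840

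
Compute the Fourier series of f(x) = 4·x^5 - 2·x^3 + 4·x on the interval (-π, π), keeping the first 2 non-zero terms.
(-164·π^2 + 8·π^4 + 992)·sin(x) + (-4·π^4 - 37 + 22·π^2)·sin(2·x)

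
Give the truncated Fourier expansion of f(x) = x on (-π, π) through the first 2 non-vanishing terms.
2·sin(x) - sin(2·x)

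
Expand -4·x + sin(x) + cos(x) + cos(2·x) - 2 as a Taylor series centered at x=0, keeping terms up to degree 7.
-x^7/5040 - 13·x^6/144 + x^5/120 + 17·x^4/24 - x^3/6 - 5·x^2/2 - 3·x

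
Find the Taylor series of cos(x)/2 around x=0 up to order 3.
1/2 - x^2/4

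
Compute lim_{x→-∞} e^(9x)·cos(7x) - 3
Evaluate the dominant behaviour as x → -∞; each term tends to a finite value or vanishes.
Limit = -3.

Final answer: -3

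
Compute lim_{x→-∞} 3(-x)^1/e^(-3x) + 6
The quotient is an ∞/∞ indeterminate form as x → -∞.
Compare growth rates of the dominant terms (exponentials ≫ polynomials ≫ logarithms), or apply L'Hôpital's rule; the quotient → 0.
Adding the constant: 0 + 6 = 6. Limit = 6.

Final answer: 6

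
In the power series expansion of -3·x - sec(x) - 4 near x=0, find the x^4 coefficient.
Expand to order 4: -3·x - sec(x) - 4 = -5·x^4/24 - x^2/2 - 3·x - 5 + O(x^5).
The coefficient of x^4 is -5/24.

Final answer: -5/24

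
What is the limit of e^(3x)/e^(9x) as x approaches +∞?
This is an ∞/∞ indeterminate form as x → +∞.
Rewrite e^(3x)/e^(9x) = e^((3−9)x) = e^(-6x); the exponent coefficient is -6 < 0 so e^(-6x) → 0.
Limit = 0.

Final answer: 0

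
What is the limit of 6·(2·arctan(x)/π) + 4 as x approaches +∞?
Evaluate the dominant behaviour as x → +∞; each term tends to a finite value or vanishes.
Limit = 10.

Final answer: 10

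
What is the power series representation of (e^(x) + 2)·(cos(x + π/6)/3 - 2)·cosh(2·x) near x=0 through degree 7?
x^7·(-7141/15120 - 25·√(3)/756) + x^6·(-1597/1080 - 41·√(3)/432) + x^5·(-169/72 - √(3)/180) + x^4·(-77/12 - √(3)/72) + x^3·(-16/3 + 5·√(3)/18) + x^2·(-79/6 + 5·√(3)/6) + x·(-5/2 + √(3)/6) - 6 + √(3)/2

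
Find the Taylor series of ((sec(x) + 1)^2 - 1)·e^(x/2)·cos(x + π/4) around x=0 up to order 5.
-3283·√(2)·x^5/7680 - 205·√(2)·x^4/768 - 25·√(2)·x^3/32 - 5·√(2)·x^2/16 - 3·√(2)·x/4 + 3·√(2)/2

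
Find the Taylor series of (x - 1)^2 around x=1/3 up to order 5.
4/9 - 4·(x - 1/3)/3 + (x - 1/3)^2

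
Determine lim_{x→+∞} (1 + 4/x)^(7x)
As x → +∞: write (1 + 4/x)^(7x) = ((1 + 4/x)^x)^7 → (e^4)^7 = e^28.
Limit = e^(28).

Final answer: e^(28)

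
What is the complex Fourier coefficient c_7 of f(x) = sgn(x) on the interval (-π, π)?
Compute the real Fourier coefficients first: a_7 = 0, b_7 = 4/(7·π).
Then c_7 = (a_7 − i·b_7)/2 = -2·i/(7·π).

Final answer: -2·i/(7·π)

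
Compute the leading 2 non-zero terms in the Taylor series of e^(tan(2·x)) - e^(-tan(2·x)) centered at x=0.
8·x^3 + 4·x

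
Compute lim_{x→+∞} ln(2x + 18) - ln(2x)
This is an ∞ − ∞ indeterminate form.
Combine the logarithms: ln(2x+18) − ln(2x) = ln((2x+18)/(2x)) = ln(1 + 18/(2x)) → ln(1) = 0.
Limit = 0.

Final answer: 0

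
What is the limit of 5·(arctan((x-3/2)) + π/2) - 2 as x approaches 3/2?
Direct substitution at x = 3/2 gives -2 + 5·π/2.

Final answer: -2 + 5·π/2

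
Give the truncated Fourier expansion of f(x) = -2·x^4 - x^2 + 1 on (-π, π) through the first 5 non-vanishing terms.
(-92 + 16·π^2)·cos(x) + (5 - 4·π^2)·cos(2·x) + (-20/27 + 16·π^2/9)·cos(3·x) + (1/8 - π^2)·cos(4·x) - 2·π^4/5 - π^2/3 + 1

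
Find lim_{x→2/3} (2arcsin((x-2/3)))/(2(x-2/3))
Both numerator and denominator → 0 as x → 2/3; this is a 0/0 indeterminate form.
Expand each to leading order near x = 2/3: numerator ~ 2·(x - 2/3), denominator ~ 2·(x - 2/3).
The limit of the ratio is 1.

Final answer: 1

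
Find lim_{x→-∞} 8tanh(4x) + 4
Evaluate the dominant behaviour as x → -∞; each term tends to a finite value or vanishes.
Limit = -4.

Final answer: -4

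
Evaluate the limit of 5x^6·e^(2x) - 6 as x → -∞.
The product is a 0·∞ indeterminate form at x → -∞.
Rewrite the product as 5x^6 / e^(-2x) (an ∞/∞ form) and apply L'Hôpital, or use the standard hierarchy e^(2|x|) ≫ |x^6| as x → -∞.
The indeterminate product → 0, so the limit = -6.

Final answer: -6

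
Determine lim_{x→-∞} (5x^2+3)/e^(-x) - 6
The quotient is an ∞/∞ indeterminate form as x → -∞.
Compare growth rates of the dominant terms (exponentials ≫ polynomials ≫ logarithms), or apply L'Hôpital's rule; the quotient → 0.
Adding the constant: 0 - 6 = -6. Limit = -6.

Final answer: -6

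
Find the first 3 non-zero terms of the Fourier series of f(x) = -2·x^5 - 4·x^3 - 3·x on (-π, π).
(-438 - 4·π^4 + 72·π^2)·sin(x) + (-6·π^2 + 12 + 2·π^4)·sin(2·x) + (-4·π^4/3 - 178/81 + 8·π^2/27)·sin(3·x)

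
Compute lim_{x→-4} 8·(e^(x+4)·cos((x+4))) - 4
Direct substitution at x = -4 gives 4.

Final answer: 4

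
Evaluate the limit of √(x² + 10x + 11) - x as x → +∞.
This is an ∞ − ∞ indeterminate form.
Multiply and divide by the conjugate √(x²+10x + 11) + x; the x² terms cancel, leaving (10x + 11)/(√(x²+10x + 11)+x) → 10/2 = 5.
Limit = 5.

Final answer: 5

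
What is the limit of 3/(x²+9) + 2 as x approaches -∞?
Evaluate the dominant behaviour as x → -∞; each term tends to a finite value or vanishes.
Limit = 2.

Final answer: 2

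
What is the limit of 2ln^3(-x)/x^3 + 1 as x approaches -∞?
The quotient is an ∞/∞ indeterminate form as x → -∞.
Compare growth rates of the dominant terms (exponentials ≫ polynomials ≫ logarithms), or apply L'Hôpital's rule; the quotient → 0.
Adding the constant: 0 + 1 = 1. Limit = 1.

Final answer: 1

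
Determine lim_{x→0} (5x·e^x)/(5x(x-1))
Both numerator and denominator → 0 as x → 0; this is a 0/0 indeterminate form.
Expand each to leading order near x = 0: numerator ~ 5·x, denominator ~ -5·x.
The limit of the ratio is -1.

Final answer: -1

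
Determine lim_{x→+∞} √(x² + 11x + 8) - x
This is an ∞ − ∞ indeterminate form.
Multiply and divide by the conjugate √(x²+11x + 8) + x; the x² terms cancel, leaving (11x + 8)/(√(x²+11x + 8)+x) → 11/2.
Limit = 11/2.

Final answer: 11/2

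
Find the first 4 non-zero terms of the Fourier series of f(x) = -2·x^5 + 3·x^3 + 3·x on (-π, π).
(-510 - 4·π^4 + 86·π^2)·sin(x) + (-13·π^2 + 33/2 + 2·π^4)·sin(2·x) + (-4·π^4/3 - 106/81 + 134·π^2/27)·sin(3·x) + (-11·π^2/4 - 15/32 + π^4)·sin(4·x)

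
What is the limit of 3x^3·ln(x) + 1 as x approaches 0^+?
The product is a 0·∞ indeterminate form at x → 0⁺.
Rewrite the product as 3·ln(x) / x^(-3) and apply L'Hôpital, or use the standard hierarchy x^(-3) ≫ |ln x| as x → 0⁺.
The indeterminate product → 0, so the limit = 1.

Final answer: 1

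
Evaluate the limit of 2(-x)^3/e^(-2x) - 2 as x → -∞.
The quotient is an ∞/∞ indeterminate form as x → -∞.
Compare growth rates of the dominant terms (exponentials ≫ polynomials ≫ logarithms), or apply L'Hôpital's rule; the quotient → 0.
Adding the constant: 0 - 2 = -2. Limit = -2.

Final answer: -2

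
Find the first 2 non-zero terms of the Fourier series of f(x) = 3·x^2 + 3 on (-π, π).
-12·cos(x) + 3 + π^2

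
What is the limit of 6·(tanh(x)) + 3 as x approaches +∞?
Evaluate the dominant behaviour as x → +∞; each term tends to a finite value or vanishes.
Limit = 9.

Final answer: 9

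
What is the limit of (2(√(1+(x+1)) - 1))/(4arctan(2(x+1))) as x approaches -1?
Both numerator and denominator → 0 as x → -1; this is a 0/0 indeterminate form.
Expand each to leading order near x = -1: numerator ~ (x + 1), denominator ~ 8·(x + 1).
The limit of the ratio is 1/8.

Final answer: 1/8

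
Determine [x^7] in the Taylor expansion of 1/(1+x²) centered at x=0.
Expand to order 7: 1/(1+x²) = -x^6 + x^4 - x^2 + 1 + O(x^8).
The coefficient of x^7 is 0.

Final answer: 0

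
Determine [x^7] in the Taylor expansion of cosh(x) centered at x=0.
Expand to order 7: cosh(x) = x^6/720 + x^4/24 + x^2/2 + 1 + O(x^8).
The coefficient of x^7 is 0.

Final answer: 0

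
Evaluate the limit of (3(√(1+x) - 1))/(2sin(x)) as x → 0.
Both numerator and denominator → 0 as x → 0; this is a 0/0 indeterminate form.
Expand each to leading order near x = 0: numerator ~ 3·x/2, denominator ~ 2·x.
The limit of the ratio is 3/4.

Final answer: 3/4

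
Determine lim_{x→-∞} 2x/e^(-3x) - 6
The quotient is an ∞/∞ indeterminate form as x → -∞.
Compare growth rates of the dominant terms (exponentials ≫ polynomials ≫ logarithms), or apply L'Hôpital's rule; the quotient → 0.
Adding the constant: 0 - 6 = -6. Limit = -6.

Final answer: -6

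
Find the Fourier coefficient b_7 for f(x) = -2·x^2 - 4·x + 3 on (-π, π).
b_7 = (1/π) ∫_{-π}^{π} f(x)·sin(7x) dx.
Evaluate the integral (use parity and integration by parts as needed): b_7 = -8/7.

Final answer: -8/7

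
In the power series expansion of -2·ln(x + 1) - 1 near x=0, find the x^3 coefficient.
Expand to order 3: -2·ln(x + 1) - 1 = -2·x^3/3 + x^2 - 2·x - 1 + O(x^4).
The coefficient of x^3 is -2/3.

Final answer: -2/3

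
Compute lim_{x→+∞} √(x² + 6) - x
This is an ∞ − ∞ indeterminate form.
Multiply and divide by the conjugate √(x²+6) + x; the x² terms cancel, leaving 6/(√(x²+6)+x) → 0.
Limit = 0.

Final answer: 0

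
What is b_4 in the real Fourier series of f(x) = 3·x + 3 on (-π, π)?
b_4 = (1/π) ∫_{-π}^{π} f(x)·sin(4x) dx.
Evaluate the integral (use parity and integration by parts as needed): b_4 = -3/2.

Final answer: -3/2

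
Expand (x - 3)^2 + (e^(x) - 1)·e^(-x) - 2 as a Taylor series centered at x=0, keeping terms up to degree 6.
-x^6/720 + x^5/120 - x^4/24 + x^3/6 + x^2/2 - 5·x + 7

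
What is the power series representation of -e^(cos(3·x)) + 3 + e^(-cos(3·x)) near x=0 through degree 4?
x^4·(-27·e/2 + 27·e^(-1)/4) + x^2·(9·e^(-1)/2 + 9·e/2) - e + e^(-1) + 3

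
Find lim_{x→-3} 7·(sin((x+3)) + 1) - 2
Direct substitution at x = -3 gives 5.

Final answer: 5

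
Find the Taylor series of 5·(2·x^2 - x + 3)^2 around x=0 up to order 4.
20·x^4 - 20·x^3 + 65·x^2 - 30·x + 45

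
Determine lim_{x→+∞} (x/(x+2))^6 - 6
As x → +∞: x/(x+2) = 1/(1 + 2/x) → 1, and the 6th power of a limit-1 base also → 1; with the additive constant, 1 - 6 = -5.
Limit = -5.

Final answer: -5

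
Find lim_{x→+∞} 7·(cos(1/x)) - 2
Evaluate the dominant behaviour as x → +∞; each term tends to a finite value or vanishes.
Limit = 5.

Final answer: 5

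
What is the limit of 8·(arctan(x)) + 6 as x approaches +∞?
Evaluate the dominant behaviour as x → +∞; each term tends to a finite value or vanishes.
Limit = 6 + 4·π.

Final answer: 6 + 4·π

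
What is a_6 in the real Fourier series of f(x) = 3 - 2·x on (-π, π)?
a_6 = (1/π) ∫_{-π}^{π} f(x)·cos(6x) dx.
Evaluate the integral (use parity and integration by parts as needed): a_6 = 0.

Final answer: 0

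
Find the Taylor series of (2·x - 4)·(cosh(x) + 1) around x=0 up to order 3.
x^3 - 2·x^2 + 4·x - 8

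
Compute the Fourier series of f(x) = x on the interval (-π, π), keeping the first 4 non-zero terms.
2·sin(x) - sin(2·x) + 2·sin(3·x)/3 - sin(4·x)/2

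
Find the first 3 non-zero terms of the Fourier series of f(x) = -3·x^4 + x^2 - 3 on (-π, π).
(-148 + 24·π^2)·cos(x) + (10 - 6·π^2)·cos(2·x) - 3·π^4/5 - 3 + π^2/3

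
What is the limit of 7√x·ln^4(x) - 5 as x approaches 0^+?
The product is a 0·∞ indeterminate form at x → 0⁺.
Rewrite the product as 7·ln^4(x) / x^(-1/2) and apply L'Hôpital, or use the standard hierarchy x^(-1/2) ≫ |ln x|^4 as x → 0⁺.
The indeterminate product → 0, so the limit = -5.

Final answer: -5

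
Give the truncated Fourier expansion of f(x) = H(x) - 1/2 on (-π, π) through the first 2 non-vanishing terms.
2·sin(x)/π + 2·sin(3·x)/(3·π)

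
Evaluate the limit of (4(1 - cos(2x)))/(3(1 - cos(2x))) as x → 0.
Both numerator and denominator → 0 as x → 0; this is a 0/0 indeterminate form.
Expand each to leading order near x = 0: numerator ~ 8·x^2, denominator ~ 6·x^2.
The limit of the ratio is 4/3.

Final answer: 4/3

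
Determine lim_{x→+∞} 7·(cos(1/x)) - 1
Evaluate the dominant behaviour as x → +∞; each term tends to a finite value or vanishes.
Limit = 6.

Final answer: 6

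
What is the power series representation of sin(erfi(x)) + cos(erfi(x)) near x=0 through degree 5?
x^5·(-4/(3·π^(3/2)) + 4/(15·π^(5/2)) + 1/(5·√(π))) + x^4·(-4/(3·π) + 2/(3·π^2)) + x^3·(-4/(3·π^(3/2)) + 2/(3·√(π))) - 2·x^2/π + 2·x/√(π) + 1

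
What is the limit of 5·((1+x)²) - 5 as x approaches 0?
Direct substitution at x = 0 gives 0.

Final answer: 0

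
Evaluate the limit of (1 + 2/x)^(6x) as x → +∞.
As x → +∞: write (1 + 2/x)^(6x) = ((1 + 2/x)^x)^6 → (e^2)^6 = e^12.
Limit = e^(12).

Final answer: e^(12)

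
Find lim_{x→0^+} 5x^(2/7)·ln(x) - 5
The product is a 0·∞ indeterminate form at x → 0⁺.
Rewrite the product as 5·ln(x) / x^(-2/7) and apply L'Hôpital, or use the standard hierarchy x^(-2/7) ≫ |ln x| as x → 0⁺.
The indeterminate product → 0, so the limit = -5.

Final answer: -5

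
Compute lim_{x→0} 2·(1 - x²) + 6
Direct substitution at x = 0 gives 8.

Final answer: 8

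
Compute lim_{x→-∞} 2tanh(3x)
Evaluate the dominant behaviour as x → -∞; each term tends to a finite value or vanishes.
Limit = -2.

Final answer: -2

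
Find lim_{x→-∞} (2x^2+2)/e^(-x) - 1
The quotient is an ∞/∞ indeterminate form as x → -∞.
Compare growth rates of the dominant terms (exponentials ≫ polynomials ≫ logarithms), or apply L'Hôpital's rule; the quotient → 0.
Adding the constant: 0 - 1 = -1. Limit = -1.

Final answer: -1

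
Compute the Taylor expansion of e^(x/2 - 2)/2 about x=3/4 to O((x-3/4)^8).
e^(-13/8)/2 + e^(-13/8)·(x - 3/4)/4 + e^(-13/8)·(x - 3/4)^2/16 + e^(-13/8)·(x - 3/4)^3/96 + e^(-13/8)·(x - 3/4)^4/768 + e^(-13/8)·(x - 3/4)^5/7680 + e^(-13/8)·(x - 3/4)^6/92160 + e^(-13/8)·(x - 3/4)^7/1290240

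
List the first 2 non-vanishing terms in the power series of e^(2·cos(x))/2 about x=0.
-x^2·e^(2)/2 + e^(2)/2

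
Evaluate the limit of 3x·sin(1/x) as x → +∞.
As x → +∞: let u = 1/x → 0⁺; then 3·x·sin(1/x) = 3·1·sin(u)/u → 3·1·1 = 3.
Limit = 3.

Final answer: 3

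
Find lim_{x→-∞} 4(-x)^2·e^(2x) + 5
The product is a 0·∞ indeterminate form at x → -∞.
Rewrite the product as 4(-x)^2 / e^(-2x) (an ∞/∞ form) and apply L'Hôpital, or use the standard hierarchy e^(2|x|) ≫ |(-x)^2| as x → -∞.
The indeterminate product → 0, so the limit = 5.

Final answer: 5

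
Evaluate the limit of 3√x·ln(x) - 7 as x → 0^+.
The product is a 0·∞ indeterminate form at x → 0⁺.
Rewrite the product as 3·ln(x) / x^(-1/2) and apply L'Hôpital, or use the standard hierarchy x^(-1/2) ≫ |ln x| as x → 0⁺.
The indeterminate product → 0, so the limit = -7.

Final answer: -7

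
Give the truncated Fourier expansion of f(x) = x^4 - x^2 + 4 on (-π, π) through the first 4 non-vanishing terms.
(52 - 8·π^2)·cos(x) + (-4 + 2·π^2)·cos(2·x) + (28/27 - 8·π^2/9)·cos(3·x) - π^2/3 + 4 + π^4/5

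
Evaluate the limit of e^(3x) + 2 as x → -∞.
Evaluate the dominant behaviour as x → -∞; each term tends to a finite value or vanishes.
Limit = 2.

Final answer: 2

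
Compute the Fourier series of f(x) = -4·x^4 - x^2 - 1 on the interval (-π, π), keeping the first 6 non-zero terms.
(-188 + 32·π^2)·cos(x) + (11 - 8·π^2)·cos(2·x) + (-52/27 + 32·π^2/9)·cos(3·x) + (1/2 - 2·π^2)·cos(4·x) + (-92/625 + 32·π^2/25)·cos(5·x) - 4·π^4/5 - π^2/3 - 1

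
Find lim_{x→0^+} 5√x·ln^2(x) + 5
The product is a 0·∞ indeterminate form at x → 0⁺.
Rewrite the product as 5·ln^2(x) / x^(-1/2) and apply L'Hôpital, or use the standard hierarchy x^(-1/2) ≫ |ln x|^2 as x → 0⁺.
The indeterminate product → 0, so the limit = 5.

Final answer: 5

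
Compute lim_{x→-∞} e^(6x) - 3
Evaluate the dominant behaviour as x → -∞; each term tends to a finite value or vanishes.
Limit = -3.

Final answer: -3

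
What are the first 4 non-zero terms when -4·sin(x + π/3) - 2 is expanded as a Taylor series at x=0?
x^3/3 + √(3)·x^2 - 2·x - 2·√(3) - 2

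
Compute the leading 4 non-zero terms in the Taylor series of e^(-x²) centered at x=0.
-x^6/6 + x^4/2 - x^2 + 1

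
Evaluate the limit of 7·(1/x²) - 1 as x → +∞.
Evaluate the dominant behaviour as x → +∞; each term tends to a finite value or vanishes.
Limit = -1.

Final answer: -1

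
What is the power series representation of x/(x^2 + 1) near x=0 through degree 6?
x^5 - x^3 + x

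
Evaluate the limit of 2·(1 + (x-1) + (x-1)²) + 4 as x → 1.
Direct substitution at x = 1 gives 6.

Final answer: 6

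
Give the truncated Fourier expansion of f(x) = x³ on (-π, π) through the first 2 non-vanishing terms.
(-12 + 2·π^2)·sin(x) + (3/2 - π^2)·sin(2·x)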